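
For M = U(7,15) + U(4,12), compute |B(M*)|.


(M1+M2)* = M1* + M2*.
M1* = U(8,15), bases: C(15,8) = 6435.
M2* = U(8,12), bases: C(12,8) = 495.
|B(M*)| = 6435 * 495 = 3185325.

3185325


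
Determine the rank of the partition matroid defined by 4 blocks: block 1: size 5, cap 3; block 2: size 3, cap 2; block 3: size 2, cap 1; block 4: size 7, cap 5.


Rank of a partition matroid = sum of min(|Si|, ci) for each block.
= min(5,3) + min(3,2) + min(2,1) + min(7,5)
= 3 + 2 + 1 + 5
= 11.

11


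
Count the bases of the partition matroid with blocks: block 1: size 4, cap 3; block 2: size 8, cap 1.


A basis picks exactly ci elements from block i.
Number of bases = product of C(|Si|, ci).
= C(4,3) * C(8,1)
= 4 * 8
= 32.

32


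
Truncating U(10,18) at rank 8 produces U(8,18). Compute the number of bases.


Truncating U(10,18) to rank 8 gives U(8,18).
Bases of U(8,18) are all 8-element subsets of 18 elements.
Number of bases = (18 choose 8) = 43758.

43758


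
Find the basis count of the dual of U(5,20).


The dual of U(r,n) is U(n-r, n) = U(15,20).
Bases of U(15,20) are all (15)-element subsets.
|B(M*)| = C(20,15) = 20! / (15! * 5!) = 15504.

15504


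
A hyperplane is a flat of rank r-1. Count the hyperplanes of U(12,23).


Hyperplanes of U(12,23) are flats of rank 11.
In a uniform matroid, these are exactly the (11)-element subsets.
Count = (23 choose 11) = 1352078.

1352078


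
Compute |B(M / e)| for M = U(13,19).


Contracting e from U(13,19) gives U(12,18).
Bases of U(12,18) = C(18,12) = 18! / (12! * 6!) = 18564.

18564


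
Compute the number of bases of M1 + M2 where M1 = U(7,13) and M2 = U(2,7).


Bases of a direct sum M1 + M2: |B| = |B(M1)| * |B(M2)|.
|B(U(7,13))| = C(13,7) = 1716.
|B(U(2,7))| = C(7,2) = 21.
Total bases = 1716 * 21 = 36036.

36036


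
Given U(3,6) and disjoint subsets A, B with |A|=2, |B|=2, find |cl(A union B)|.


|A union B| = 2 + 2 = 4 (disjoint).
In U(3,6), cl(S) = S if |S| < 3, else cl(S) = E.
Since 4 >= 3, cl(A union B) = E.
|cl(A union B)| = 6.

6


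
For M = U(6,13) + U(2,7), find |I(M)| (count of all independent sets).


For a direct sum, |I(M1+M2)| = |I(M1)| * |I(M2)|.
|I(U(6,13))| = sum C(13,k) for k=0..6 = 4096.
|I(U(2,7))| = sum C(7,k) for k=0..2 = 29.
Total = 4096 * 29 = 118784.

118784


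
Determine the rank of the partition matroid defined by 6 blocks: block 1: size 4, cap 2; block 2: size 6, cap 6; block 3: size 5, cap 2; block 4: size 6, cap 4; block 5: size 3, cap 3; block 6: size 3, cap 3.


Rank of a partition matroid = sum of min(|Si|, ci) for each block.
= min(4,2) + min(6,6) + min(5,2) + min(6,4) + min(3,3) + min(3,3)
= 2 + 6 + 2 + 4 + 3 + 3
= 20.

20


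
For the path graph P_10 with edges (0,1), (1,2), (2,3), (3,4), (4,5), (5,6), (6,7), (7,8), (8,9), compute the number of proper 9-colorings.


P(P_10, k) = k * (k-1)^(9).
P(9) = 9 * 8^9 = 9 * 134217728 = 1207959552.

1207959552


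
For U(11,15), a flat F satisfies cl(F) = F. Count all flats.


Flats of U(11,15): every subset of size < 11 is a flat, plus E itself.
Count = (15 choose 0) + (15 choose 1) + (15 choose 2) + (15 choose 3) + (15 choose 4) + (15 choose 5) + (15 choose 6) + (15 choose 7) + (15 choose 8) + (15 choose 9) + (15 choose 10) + 1
     = 1 + 15 + 105 + 455 + 1365 + 3003 + 5005 + 6435 + 6435 + 5005 + 3003 + 1
     = 30828.

30828


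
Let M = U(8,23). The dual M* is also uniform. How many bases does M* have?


The dual of U(r,n) is U(n-r, n) = U(15,23).
Bases of U(15,23) are all (15)-element subsets.
|B(M*)| = (23 choose 15) = 490314.

490314


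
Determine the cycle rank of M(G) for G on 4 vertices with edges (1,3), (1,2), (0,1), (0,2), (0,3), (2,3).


Cycle rank (nullity) = |E| - r(M) = |E| - (|V| - c).
|E| = 6, |V| = 4, c = 1.
Nullity = 6 - (4 - 1) = 6 - 3 = 3.

3


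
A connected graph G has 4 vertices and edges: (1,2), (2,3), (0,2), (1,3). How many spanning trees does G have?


By Kirchhoff's matrix tree theorem, the number of spanning trees equals
the determinant of any cofactor of the Laplacian matrix L.
G has 4 vertices and 4 edges.
Computing the (3 x 3) cofactor determinant gives 3.

3


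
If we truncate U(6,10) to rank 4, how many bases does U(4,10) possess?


Truncating U(6,10) to rank 4 gives U(4,10).
Bases of U(4,10) are all 4-element subsets of 10 elements.
Number of bases = C(10,4) = (10 * 9 * 8 * 7) / (1 * 2 * 3 * 4) = 210.

210


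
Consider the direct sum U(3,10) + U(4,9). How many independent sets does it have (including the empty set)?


For a direct sum, |I(M1+M2)| = |I(M1)| * |I(M2)|.
|I(U(3,10))| = sum C(10,k) for k=0..3 = 176.
|I(U(4,9))| = sum C(9,k) for k=0..4 = 256.
Total = 176 * 256 = 45056.

45056


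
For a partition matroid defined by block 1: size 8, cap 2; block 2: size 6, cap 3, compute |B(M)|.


A basis picks exactly ci elements from block i.
Number of bases = product of C(|Si|, ci).
= C(8,2) * C(6,3)
= 28 * 20
= 560.

560


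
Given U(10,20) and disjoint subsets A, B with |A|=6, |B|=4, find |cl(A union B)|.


|A union B| = 6 + 4 = 10 (disjoint).
In U(10,20), cl(S) = S if |S| < 10, else cl(S) = E.
Since 10 >= 10, cl(A union B) = E.
|cl(A union B)| = 20.

20


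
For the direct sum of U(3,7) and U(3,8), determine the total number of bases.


Bases of a direct sum M1 + M2: |B| = |B(M1)| * |B(M2)|.
|B(U(3,7))| = C(7,3) = 35.
|B(U(3,8))| = C(8,3) = 56.
Total bases = 35 * 56 = 1960.

1960


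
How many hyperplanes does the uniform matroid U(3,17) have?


Hyperplanes of U(3,17) are flats of rank 2.
In a uniform matroid, these are exactly the (2)-element subsets.
Count = C(17,2) = (17 * 16) / (1 * 2) = 136.

136


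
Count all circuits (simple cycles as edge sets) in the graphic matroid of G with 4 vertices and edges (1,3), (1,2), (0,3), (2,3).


A circuit in a graphic matroid = edge set of a simple cycle.
G has 4 vertices and 4 edges.
Enumerating all minimal edge subsets forming cycles...
Total circuits found: 1.

1


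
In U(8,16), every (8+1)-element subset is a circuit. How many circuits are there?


In U(8,16), circuits are the (9)-element subsets.
Any set of 9 elements is dependent, and removing any one element gives
an independent set of size 8, so it is a minimal dependent set.
Number of circuits = (16 choose 9) = 11440.

11440


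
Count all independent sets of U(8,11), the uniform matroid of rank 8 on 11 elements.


Independent sets of U(8,11) are all subsets of size <= 8.
Count = (11 choose 0) + (11 choose 1) + (11 choose 2) + (11 choose 3) + (11 choose 4) + (11 choose 5) + (11 choose 6) + (11 choose 7) + (11 choose 8)
     = 1 + 11 + 55 + 165 + 330 + 462 + 462 + 330 + 165
     = 1981.

1981


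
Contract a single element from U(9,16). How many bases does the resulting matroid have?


Contracting e from U(9,16) gives U(8,15).
Bases of U(8,15) = (15 choose 8) = 6435.

6435


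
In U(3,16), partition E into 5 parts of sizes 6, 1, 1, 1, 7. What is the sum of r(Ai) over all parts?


r(Ai) = min(|Ai|, 3) for each part.
Sum = min(6,3) + min(1,3) + min(1,3) + min(1,3) + min(7,3)
    = 3 + 1 + 1 + 1 + 3
    = 9.

9


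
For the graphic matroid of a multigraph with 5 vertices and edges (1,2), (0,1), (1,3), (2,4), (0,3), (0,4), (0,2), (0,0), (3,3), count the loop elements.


In a graphic matroid, a loop is a self-loop edge (u,u) with rank 0.
Examining all 9 edges for self-loops...
Self-loops found: (0,0), (3,3)
Number of loops = 2.

2


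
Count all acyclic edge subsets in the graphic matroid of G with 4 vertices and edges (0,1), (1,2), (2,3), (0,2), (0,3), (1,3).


An independent set in a graphic matroid is an acyclic edge subset.
G has 4 vertices and 6 edges.
Enumerate all 2^6 = 64 subsets, checking for acyclicity.
Total independent sets = 38.

38


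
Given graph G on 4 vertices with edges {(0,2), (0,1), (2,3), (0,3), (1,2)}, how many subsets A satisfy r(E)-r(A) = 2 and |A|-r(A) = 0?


R(x,y) = sum over A in 2^E of x^(r(E)-r(A)) * y^(|A|-r(A)).
G has 4 vertices, 5 edges. r(E) = 3.
Enumerate all 2^5 = 32 subsets.
Count subsets with r(E)-r(A)=2 and |A|-r(A)=0: 5.

5


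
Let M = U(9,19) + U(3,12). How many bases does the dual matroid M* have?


(M1+M2)* = M1* + M2*.
M1* = U(10,19), bases: C(19,10) = 92378.
M2* = U(9,12), bases: C(12,9) = 220.
|B(M*)| = 92378 * 220 = 20323160.

20323160


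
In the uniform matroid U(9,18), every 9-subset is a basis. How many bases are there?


Bases of U(9,18) are all 9-element subsets of the 18-element ground set.
Number of bases = C(18,9).
C(18,9) = 18! / (9! * 9!) = 48620.

48620


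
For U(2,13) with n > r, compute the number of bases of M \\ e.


Deleting e from U(2,13) gives U(2,12) since n > r.
Bases of U(2,12) = C(12,2) = 12! / (2! * 10!) = 66.

66


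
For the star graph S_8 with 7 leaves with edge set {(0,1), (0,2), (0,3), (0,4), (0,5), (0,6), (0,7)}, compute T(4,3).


A star on 8 vertices is a tree with 7 edges.
T(x,y) = x^(7) for any tree.
T(4,3) = 4^7 = 16384.

16384


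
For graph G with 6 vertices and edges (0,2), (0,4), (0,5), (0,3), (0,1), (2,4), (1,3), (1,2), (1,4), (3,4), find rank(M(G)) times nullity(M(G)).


r(M) = |V| - c = 6 - 1 = 5.
nullity = |E| - r(M) = 10 - 5 = 5.
Product = 5 * 5 = 25.

25


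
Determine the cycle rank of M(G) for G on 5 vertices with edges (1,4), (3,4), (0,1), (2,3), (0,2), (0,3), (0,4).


Cycle rank (nullity) = |E| - r(M) = |E| - (|V| - c).
|E| = 7, |V| = 5, c = 1.
Nullity = 7 - (5 - 1) = 7 - 4 = 3.

3


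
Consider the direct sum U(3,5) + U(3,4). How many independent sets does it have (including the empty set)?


For a direct sum, |I(M1+M2)| = |I(M1)| * |I(M2)|.
|I(U(3,5))| = sum C(5,k) for k=0..3 = 26.
|I(U(3,4))| = sum C(4,k) for k=0..3 = 15.
Total = 26 * 15 = 390.

390


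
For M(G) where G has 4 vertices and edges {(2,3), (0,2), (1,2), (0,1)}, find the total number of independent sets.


An independent set in a graphic matroid is an acyclic edge subset.
G has 4 vertices and 4 edges.
Enumerate all 2^4 = 16 subsets, checking for acyclicity.
Total independent sets = 14.

14


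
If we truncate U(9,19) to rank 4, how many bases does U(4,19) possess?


Truncating U(9,19) to rank 4 gives U(4,19).
Bases of U(4,19) are all 4-element subsets of 19 elements.
Number of bases = C(19,4) = 19! / (4! * 15!) = 3876.

3876


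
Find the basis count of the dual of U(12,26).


The dual of U(r,n) is U(n-r, n) = U(14,26).
Bases of U(14,26) are all (14)-element subsets.
|B(M*)| = C(26,14) = 26! / (14! * 12!) = 9657700.

9657700


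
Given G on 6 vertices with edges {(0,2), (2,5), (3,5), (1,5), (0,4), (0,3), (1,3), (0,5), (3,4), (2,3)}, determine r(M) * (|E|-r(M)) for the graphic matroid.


r(M) = |V| - c = 6 - 1 = 5.
nullity = |E| - r(M) = 10 - 5 = 5.
Product = 5 * 5 = 25.

25


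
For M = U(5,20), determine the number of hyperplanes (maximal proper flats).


Hyperplanes of U(5,20) are flats of rank 4.
In a uniform matroid, these are exactly the (4)-element subsets.
Count = C(20,4) = (20 * 19 * 18 * 17) / (1 * 2 * 3 * 4) = 4845.

4845


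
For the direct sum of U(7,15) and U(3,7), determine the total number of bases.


Bases of a direct sum M1 + M2: |B| = |B(M1)| * |B(M2)|.
|B(U(7,15))| = C(15,7) = 6435.
|B(U(3,7))| = C(7,3) = 35.
Total bases = 6435 * 35 = 225225.

225225


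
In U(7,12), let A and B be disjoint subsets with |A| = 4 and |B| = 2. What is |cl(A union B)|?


|A union B| = 4 + 2 = 6 (disjoint).
In U(7,12), cl(S) = S if |S| < 7, else cl(S) = E.
Since 6 < 7, cl(A union B) = A union B.
|cl(A union B)| = 6.

6


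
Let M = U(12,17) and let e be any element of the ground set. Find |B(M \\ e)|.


Deleting e from U(12,17) gives U(12,16) since n > r.
Bases of U(12,16) = C(16,12) = 16! / (12! * 4!) = 1820.

1820


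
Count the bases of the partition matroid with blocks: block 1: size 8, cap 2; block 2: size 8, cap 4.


A basis picks exactly ci elements from block i.
Number of bases = product of C(|Si|, ci).
= C(8,2) * C(8,4)
= 28 * 70
= 1960.

1960


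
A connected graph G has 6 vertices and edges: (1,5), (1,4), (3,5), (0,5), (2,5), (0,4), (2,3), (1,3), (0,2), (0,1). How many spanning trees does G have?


By Kirchhoff's matrix tree theorem, the number of spanning trees equals
the determinant of any cofactor of the Laplacian matrix L.
G has 6 vertices and 10 edges.
Computing the (5 x 5) cofactor determinant gives 114.

114


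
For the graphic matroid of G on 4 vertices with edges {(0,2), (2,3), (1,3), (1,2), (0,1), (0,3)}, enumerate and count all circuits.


A circuit in a graphic matroid = edge set of a simple cycle.
G has 4 vertices and 6 edges.
Enumerating all minimal edge subsets forming cycles...
Total circuits found: 7.

7


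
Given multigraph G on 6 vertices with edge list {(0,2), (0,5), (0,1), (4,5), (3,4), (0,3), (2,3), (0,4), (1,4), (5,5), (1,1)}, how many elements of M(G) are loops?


In a graphic matroid, a loop is a self-loop edge (u,u) with rank 0.
Examining all 11 edges for self-loops...
Self-loops found: (5,5), (1,1)
Number of loops = 2.

2


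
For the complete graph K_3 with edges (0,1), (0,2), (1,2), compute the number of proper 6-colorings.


P(K_3, k) = k(k-1)(k-2)...(k-2).
P(6) = (6) * (5) * (4) = 120.

120


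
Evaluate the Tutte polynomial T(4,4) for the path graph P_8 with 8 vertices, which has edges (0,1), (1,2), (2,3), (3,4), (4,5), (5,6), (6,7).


A path on 8 vertices is a tree with 7 edges.
T(x,y) = x^(7) for any tree.
T(4,4) = 4^7 = 16384.

16384


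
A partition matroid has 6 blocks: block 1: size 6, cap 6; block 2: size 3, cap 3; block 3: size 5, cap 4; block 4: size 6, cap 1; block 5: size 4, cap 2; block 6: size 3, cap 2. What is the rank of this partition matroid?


Rank of a partition matroid = sum of min(|Si|, ci) for each block.
= min(6,6) + min(3,3) + min(5,4) + min(6,1) + min(4,2) + min(3,2)
= 6 + 3 + 4 + 1 + 2 + 2
= 18.

18


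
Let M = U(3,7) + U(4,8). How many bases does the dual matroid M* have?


(M1+M2)* = M1* + M2*.
M1* = U(4,7), bases: C(7,4) = 35.
M2* = U(4,8), bases: C(8,4) = 70.
|B(M*)| = 35 * 70 = 2450.

2450


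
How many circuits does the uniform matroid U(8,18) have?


In U(8,18), circuits are the (9)-element subsets.
Any set of 9 elements is dependent, and removing any one element gives
an independent set of size 8, so it is a minimal dependent set.
Number of circuits = C(18,9) = 18! / (9! * 9!) = 48620.

48620


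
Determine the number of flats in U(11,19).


Flats of U(11,19): every subset of size < 11 is a flat, plus E itself.
Count = (19 choose 0) + (19 choose 1) + (19 choose 2) + (19 choose 3) + (19 choose 4) + (19 choose 5) + (19 choose 6) + (19 choose 7) + (19 choose 8) + (19 choose 9) + (19 choose 10) + 1
     = 1 + 19 + 171 + 969 + 3876 + 11628 + 27132 + 50388 + 75582 + 92378 + 92378 + 1
     = 354523.

354523


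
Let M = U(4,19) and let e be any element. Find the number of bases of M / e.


Contracting e from U(4,19) gives U(3,18).
Bases of U(3,18) = C(18,3) = 18! / (3! * 15!) = 816.

816


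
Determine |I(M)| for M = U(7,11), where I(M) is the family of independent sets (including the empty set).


Independent sets of U(7,11) are all subsets of size <= 7.
Count = C(11,0) + C(11,1) + C(11,2) + C(11,3) + C(11,4) + C(11,5) + C(11,6) + C(11,7)
     = 1 + 11 + 55 + 165 + 330 + 462 + 462 + 330
     = 1816.

1816


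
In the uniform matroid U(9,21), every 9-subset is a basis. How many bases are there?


Bases of U(9,21) are all 9-element subsets of the 21-element ground set.
Number of bases = C(21,9).
C(21,9) = 293930.

293930


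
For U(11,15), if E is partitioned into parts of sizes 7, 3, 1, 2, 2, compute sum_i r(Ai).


r(Ai) = min(|Ai|, 11) for each part.
Sum = min(7,11) + min(3,11) + min(1,11) + min(2,11) + min(2,11)
    = 7 + 3 + 1 + 2 + 2
    = 15.

15


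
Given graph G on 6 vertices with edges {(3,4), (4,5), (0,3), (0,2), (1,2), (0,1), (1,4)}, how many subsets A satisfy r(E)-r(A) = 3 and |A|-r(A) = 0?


R(x,y) = sum over A in 2^E of x^(r(E)-r(A)) * y^(|A|-r(A)).
G has 6 vertices, 7 edges. r(E) = 5.
Enumerate all 2^7 = 128 subsets.
Count subsets with r(E)-r(A)=3 and |A|-r(A)=0: 21.

21


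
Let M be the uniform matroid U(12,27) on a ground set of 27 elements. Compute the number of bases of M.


Bases of U(12,27) are all 12-element subsets of the 27-element ground set.
Number of bases = C(27,12).
C(27,12) = 17383860.

17383860


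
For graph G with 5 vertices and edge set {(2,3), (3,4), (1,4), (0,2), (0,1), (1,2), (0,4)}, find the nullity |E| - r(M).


Cycle rank (nullity) = |E| - r(M) = |E| - (|V| - c).
|E| = 7, |V| = 5, c = 1.
Nullity = 7 - (5 - 1) = 7 - 4 = 3.

3


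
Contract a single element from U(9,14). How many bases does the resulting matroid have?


Contracting e from U(9,14) gives U(8,13).
Bases of U(8,13) = C(13,8) = 13! / (8! * 5!) = 1287.

1287


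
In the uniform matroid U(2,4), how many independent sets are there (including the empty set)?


Independent sets of U(2,4) are all subsets of size <= 2.
Count = (4 choose 0) + (4 choose 1) + (4 choose 2)
     = 1 + 4 + 6
     = 11.

11


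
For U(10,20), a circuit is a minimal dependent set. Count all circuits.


In U(10,20), circuits are the (11)-element subsets.
Any set of 11 elements is dependent, and removing any one element gives
an independent set of size 10, so it is a minimal dependent set.
Number of circuits = (20 choose 11) = 167960.

167960


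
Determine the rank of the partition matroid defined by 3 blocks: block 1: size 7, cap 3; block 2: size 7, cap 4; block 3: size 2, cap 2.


Rank of a partition matroid = sum of min(|Si|, ci) for each block.
= min(7,3) + min(7,4) + min(2,2)
= 3 + 4 + 2
= 9.

9


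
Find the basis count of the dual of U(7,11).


The dual of U(r,n) is U(n-r, n) = U(4,11).
Bases of U(4,11) are all (4)-element subsets.
|B(M*)| = C(11,4) = (11 * 10 * 9 * 8) / (1 * 2 * 3 * 4) = 330.

330


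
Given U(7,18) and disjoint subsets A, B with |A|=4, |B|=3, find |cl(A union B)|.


|A union B| = 4 + 3 = 7 (disjoint).
In U(7,18), cl(S) = S if |S| < 7, else cl(S) = E.
Since 7 >= 7, cl(A union B) = E.
|cl(A union B)| = 18.

18


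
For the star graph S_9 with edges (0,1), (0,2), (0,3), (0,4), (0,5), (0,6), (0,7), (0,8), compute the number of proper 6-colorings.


P(tree, k) = k * (k-1)^(8) for any tree on 9 vertices.
P(6) = 6 * 5^8 = 6 * 390625 = 2343750.

2343750


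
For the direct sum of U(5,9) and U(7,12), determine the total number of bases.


Bases of a direct sum M1 + M2: |B| = |B(M1)| * |B(M2)|.
|B(U(5,9))| = C(9,5) = 126.
|B(U(7,12))| = C(12,7) = 792.
Total bases = 126 * 792 = 99792.

99792


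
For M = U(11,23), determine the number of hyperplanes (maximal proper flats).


Hyperplanes of U(11,23) are flats of rank 10.
In a uniform matroid, these are exactly the (10)-element subsets.
Count = C(23,10) = 23! / (10! * 13!) = 1144066.

1144066


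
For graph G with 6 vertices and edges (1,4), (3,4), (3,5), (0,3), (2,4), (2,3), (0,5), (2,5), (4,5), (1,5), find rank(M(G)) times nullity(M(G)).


r(M) = |V| - c = 6 - 1 = 5.
nullity = |E| - r(M) = 10 - 5 = 5.
Product = 5 * 5 = 25.

25


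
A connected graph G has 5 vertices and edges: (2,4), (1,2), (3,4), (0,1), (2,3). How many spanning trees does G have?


By Kirchhoff's matrix tree theorem, the number of spanning trees equals
the determinant of any cofactor of the Laplacian matrix L.
G has 5 vertices and 5 edges.
Computing the (4 x 4) cofactor determinant gives 3.

3


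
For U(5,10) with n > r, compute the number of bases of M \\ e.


Deleting e from U(5,10) gives U(5,9) since n > r.
Bases of U(5,9) = (9 choose 5) = 126.

126


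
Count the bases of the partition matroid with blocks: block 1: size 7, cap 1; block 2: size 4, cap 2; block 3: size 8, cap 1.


A basis picks exactly ci elements from block i.
Number of bases = product of C(|Si|, ci).
= C(7,1) * C(4,2) * C(8,1)
= 7 * 6 * 8
= 336.

336


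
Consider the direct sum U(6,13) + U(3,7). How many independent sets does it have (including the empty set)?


For a direct sum, |I(M1+M2)| = |I(M1)| * |I(M2)|.
|I(U(6,13))| = sum C(13,k) for k=0..6 = 4096.
|I(U(3,7))| = sum C(7,k) for k=0..3 = 64.
Total = 4096 * 64 = 262144.

262144


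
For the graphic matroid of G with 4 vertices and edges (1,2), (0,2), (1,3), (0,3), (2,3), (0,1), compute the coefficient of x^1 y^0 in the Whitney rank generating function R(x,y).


R(x,y) = sum over A in 2^E of x^(r(E)-r(A)) * y^(|A|-r(A)).
G has 4 vertices, 6 edges. r(E) = 3.
Enumerate all 2^6 = 64 subsets.
Count subsets with r(E)-r(A)=1 and |A|-r(A)=0: 15.

15


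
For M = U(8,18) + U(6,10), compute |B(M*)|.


(M1+M2)* = M1* + M2*.
M1* = U(10,18), bases: C(18,10) = 43758.
M2* = U(4,10), bases: C(10,4) = 210.
|B(M*)| = 43758 * 210 = 9189180.

9189180


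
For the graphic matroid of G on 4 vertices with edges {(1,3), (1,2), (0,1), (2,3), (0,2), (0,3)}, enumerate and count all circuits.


A circuit in a graphic matroid = edge set of a simple cycle.
G has 4 vertices and 6 edges.
Enumerating all minimal edge subsets forming cycles...
Total circuits found: 7.

7


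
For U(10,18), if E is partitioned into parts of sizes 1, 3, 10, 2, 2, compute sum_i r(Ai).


r(Ai) = min(|Ai|, 10) for each part.
Sum = min(1,10) + min(3,10) + min(10,10) + min(2,10) + min(2,10)
    = 1 + 3 + 10 + 2 + 2
    = 18.

18


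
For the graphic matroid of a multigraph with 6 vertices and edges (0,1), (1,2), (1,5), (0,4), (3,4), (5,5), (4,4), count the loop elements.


In a graphic matroid, a loop is a self-loop edge (u,u) with rank 0.
Examining all 7 edges for self-loops...
Self-loops found: (5,5), (4,4)
Number of loops = 2.

2


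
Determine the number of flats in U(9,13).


Flats of U(9,13): every subset of size < 9 is a flat, plus E itself.
Count = (13 choose 0) + (13 choose 1) + (13 choose 2) + (13 choose 3) + (13 choose 4) + (13 choose 5) + (13 choose 6) + (13 choose 7) + (13 choose 8) + 1
     = 1 + 13 + 78 + 286 + 715 + 1287 + 1716 + 1716 + 1287 + 1
     = 7100.

7100


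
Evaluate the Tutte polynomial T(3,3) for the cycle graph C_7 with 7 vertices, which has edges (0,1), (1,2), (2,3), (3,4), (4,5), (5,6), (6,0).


T(C_7; x,y) = x + x^2 + ... + x^(6) + y.
T(3,3) = 3^1 + 3^2 + 3^3 + 3^4 + 3^5 + 3^6 + 3
= 3 + 9 + 27 + 81 + 243 + 729 + 3
= 1095.

1095


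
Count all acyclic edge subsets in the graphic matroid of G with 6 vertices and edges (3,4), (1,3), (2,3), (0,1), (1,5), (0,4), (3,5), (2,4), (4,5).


An independent set in a graphic matroid is an acyclic edge subset.
G has 6 vertices and 9 edges.
Enumerate all 2^9 = 512 subsets, checking for acyclicity.
Total independent sets = 292.

292


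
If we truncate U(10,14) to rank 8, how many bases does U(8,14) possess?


Truncating U(10,14) to rank 8 gives U(8,14).
Bases of U(8,14) are all 8-element subsets of 14 elements.
Number of bases = C(14,8) = 3003.

3003


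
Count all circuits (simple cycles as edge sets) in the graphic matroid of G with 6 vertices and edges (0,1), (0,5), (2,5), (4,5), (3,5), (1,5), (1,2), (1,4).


A circuit in a graphic matroid = edge set of a simple cycle.
G has 6 vertices and 8 edges.
Enumerating all minimal edge subsets forming cycles...
Total circuits found: 6.

6


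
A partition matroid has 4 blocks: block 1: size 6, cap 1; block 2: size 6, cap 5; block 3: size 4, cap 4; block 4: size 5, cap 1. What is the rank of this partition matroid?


Rank of a partition matroid = sum of min(|Si|, ci) for each block.
= min(6,1) + min(6,5) + min(4,4) + min(5,1)
= 1 + 5 + 4 + 1
= 11.

11


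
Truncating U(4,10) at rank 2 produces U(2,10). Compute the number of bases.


Truncating U(4,10) to rank 2 gives U(2,10).
Bases of U(2,10) are all 2-element subsets of 10 elements.
Number of bases = (10 choose 2) = 45.

45


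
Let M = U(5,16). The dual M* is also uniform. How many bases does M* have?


The dual of U(r,n) is U(n-r, n) = U(11,16).
Bases of U(11,16) are all (11)-element subsets.
|B(M*)| = C(16,11) = 16! / (11! * 5!) = 4368.

4368


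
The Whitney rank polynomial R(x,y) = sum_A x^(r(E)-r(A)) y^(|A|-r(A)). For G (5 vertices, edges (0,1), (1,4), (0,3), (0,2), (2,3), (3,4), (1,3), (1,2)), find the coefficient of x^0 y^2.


R(x,y) = sum over A in 2^E of x^(r(E)-r(A)) * y^(|A|-r(A)).
G has 5 vertices, 8 edges. r(E) = 4.
Enumerate all 2^8 = 256 subsets.
Count subsets with r(E)-r(A)=0 and |A|-r(A)=2: 27.

27


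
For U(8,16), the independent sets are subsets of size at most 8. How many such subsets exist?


Independent sets of U(8,16) are all subsets of size <= 8.
Count = (16 choose 0) + (16 choose 1) + (16 choose 2) + (16 choose 3) + (16 choose 4) + (16 choose 5) + (16 choose 6) + (16 choose 7) + (16 choose 8)
     = 1 + 16 + 120 + 560 + 1820 + 4368 + 8008 + 11440 + 12870
     = 39203.

39203


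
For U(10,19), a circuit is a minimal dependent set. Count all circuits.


In U(10,19), circuits are the (11)-element subsets.
Any set of 11 elements is dependent, and removing any one element gives
an independent set of size 10, so it is a minimal dependent set.
Number of circuits = C(19,11) = 75582.

75582


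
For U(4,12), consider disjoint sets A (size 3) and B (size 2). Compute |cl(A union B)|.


|A union B| = 3 + 2 = 5 (disjoint).
In U(4,12), cl(S) = S if |S| < 4, else cl(S) = E.
Since 5 >= 4, cl(A union B) = E.
|cl(A union B)| = 12.

12


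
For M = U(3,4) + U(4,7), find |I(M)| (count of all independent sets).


For a direct sum, |I(M1+M2)| = |I(M1)| * |I(M2)|.
|I(U(3,4))| = sum C(4,k) for k=0..3 = 15.
|I(U(4,7))| = sum C(7,k) for k=0..4 = 99.
Total = 15 * 99 = 1485.

1485


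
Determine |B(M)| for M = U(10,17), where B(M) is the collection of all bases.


Bases of U(10,17) are all 10-element subsets of the 17-element ground set.
Number of bases = C(17,10).
(17 choose 10) = 19448.

19448


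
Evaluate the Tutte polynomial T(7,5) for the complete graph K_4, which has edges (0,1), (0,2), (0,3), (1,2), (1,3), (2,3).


T(K_4; x,y) = x^3 + 3x^2 + 4xy + 2x + y^3 + 3y^2 + 2y.
Substituting x=7, y=5:
= 343 + 147 + 140 + 14 + 125 + 75 + 10
= 854.

854


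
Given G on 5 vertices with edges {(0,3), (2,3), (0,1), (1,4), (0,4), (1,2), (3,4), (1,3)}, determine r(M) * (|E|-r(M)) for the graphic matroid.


r(M) = |V| - c = 5 - 1 = 4.
nullity = |E| - r(M) = 8 - 4 = 4.
Product = 4 * 4 = 16.

16


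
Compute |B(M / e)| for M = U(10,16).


Contracting e from U(10,16) gives U(9,15).
Bases of U(9,15) = C(15,9) = 5005.

5005


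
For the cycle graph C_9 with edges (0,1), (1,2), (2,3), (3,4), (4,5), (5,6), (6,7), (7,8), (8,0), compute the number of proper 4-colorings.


P(C_9, k) = (k-1)^9 + (-1)^9*(k-1).
P(4) = (3)^9 - 3
= 19683 - 3 = 19680.

19680


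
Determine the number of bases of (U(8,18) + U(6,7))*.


(M1+M2)* = M1* + M2*.
M1* = U(10,18), bases: C(18,10) = 43758.
M2* = U(1,7), bases: C(7,1) = 7.
|B(M*)| = 43758 * 7 = 306306.

306306


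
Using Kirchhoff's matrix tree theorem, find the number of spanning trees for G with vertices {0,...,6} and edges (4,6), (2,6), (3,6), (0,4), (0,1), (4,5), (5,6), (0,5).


By Kirchhoff's matrix tree theorem, the number of spanning trees equals
the determinant of any cofactor of the Laplacian matrix L.
G has 7 vertices and 8 edges.
Computing the (6 x 6) cofactor determinant gives 8.

8


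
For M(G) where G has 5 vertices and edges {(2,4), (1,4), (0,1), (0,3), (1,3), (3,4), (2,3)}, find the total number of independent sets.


An independent set in a graphic matroid is an acyclic edge subset.
G has 5 vertices and 7 edges.
Enumerate all 2^7 = 128 subsets, checking for acyclicity.
Total independent sets = 82.

82


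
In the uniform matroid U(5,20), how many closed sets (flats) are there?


Flats of U(5,20): every subset of size < 5 is a flat, plus E itself.
Count = (20 choose 0) + (20 choose 1) + (20 choose 2) + (20 choose 3) + (20 choose 4) + 1
     = 1 + 20 + 190 + 1140 + 4845 + 1
     = 6197.

6197


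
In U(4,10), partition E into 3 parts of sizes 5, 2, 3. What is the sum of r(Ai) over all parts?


r(Ai) = min(|Ai|, 4) for each part.
Sum = min(5,4) + min(2,4) + min(3,4)
    = 4 + 2 + 3
    = 9.

9


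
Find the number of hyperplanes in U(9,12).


Hyperplanes of U(9,12) are flats of rank 8.
In a uniform matroid, these are exactly the (8)-element subsets.
Count = C(12,8) = 12! / (8! * 4!) = 495.

495


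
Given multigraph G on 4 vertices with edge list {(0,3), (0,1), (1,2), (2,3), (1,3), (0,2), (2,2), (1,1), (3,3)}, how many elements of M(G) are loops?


In a graphic matroid, a loop is a self-loop edge (u,u) with rank 0.
Examining all 9 edges for self-loops...
Self-loops found: (2,2), (1,1), (3,3)
Number of loops = 3.

3


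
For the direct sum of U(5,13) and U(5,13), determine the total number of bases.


Bases of a direct sum M1 + M2: |B| = |B(M1)| * |B(M2)|.
|B(U(5,13))| = C(13,5) = 1287.
|B(U(5,13))| = C(13,5) = 1287.
Total bases = 1287 * 1287 = 1656369.

1656369


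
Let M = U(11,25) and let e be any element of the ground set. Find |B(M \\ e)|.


Deleting e from U(11,25) gives U(11,24) since n > r.
Bases of U(11,24) = C(24,11) = 2496144.

2496144


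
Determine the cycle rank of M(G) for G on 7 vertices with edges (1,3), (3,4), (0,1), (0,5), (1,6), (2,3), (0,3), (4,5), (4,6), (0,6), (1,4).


Cycle rank (nullity) = |E| - r(M) = |E| - (|V| - c).
|E| = 11, |V| = 7, c = 1.
Nullity = 11 - (7 - 1) = 11 - 6 = 5.

5


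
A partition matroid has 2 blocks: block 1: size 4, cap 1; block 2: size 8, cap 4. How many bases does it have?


A basis picks exactly ci elements from block i.
Number of bases = product of C(|Si|, ci).
= C(4,1) * C(8,4)
= 4 * 70
= 280.

280


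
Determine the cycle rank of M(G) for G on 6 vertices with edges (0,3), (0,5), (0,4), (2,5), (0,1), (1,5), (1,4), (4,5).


Cycle rank (nullity) = |E| - r(M) = |E| - (|V| - c).
|E| = 8, |V| = 6, c = 1.
Nullity = 8 - (6 - 1) = 8 - 5 = 3.

3


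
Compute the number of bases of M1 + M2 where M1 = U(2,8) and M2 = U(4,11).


Bases of a direct sum M1 + M2: |B| = |B(M1)| * |B(M2)|.
|B(U(2,8))| = C(8,2) = 28.
|B(U(4,11))| = C(11,4) = 330.
Total bases = 28 * 330 = 9240.

9240


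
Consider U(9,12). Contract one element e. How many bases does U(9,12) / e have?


Contracting e from U(9,12) gives U(8,11).
Bases of U(8,11) = (11 choose 8) = 165.

165


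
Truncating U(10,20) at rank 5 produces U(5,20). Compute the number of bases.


Truncating U(10,20) to rank 5 gives U(5,20).
Bases of U(5,20) are all 5-element subsets of 20 elements.
Number of bases = C(20,5) = 20! / (5! * 15!) = 15504.

15504


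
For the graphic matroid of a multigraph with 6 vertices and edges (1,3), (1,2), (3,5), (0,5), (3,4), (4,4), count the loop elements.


In a graphic matroid, a loop is a self-loop edge (u,u) with rank 0.
Examining all 6 edges for self-loops...
Self-loops found: (4,4)
Number of loops = 1.

1


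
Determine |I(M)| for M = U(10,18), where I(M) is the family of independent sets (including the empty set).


Independent sets of U(10,18) are all subsets of size <= 10.
Count = C(18,0) + C(18,1) + C(18,2) + C(18,3) + C(18,4) + C(18,5) + C(18,6) + C(18,7) + C(18,8) + C(18,9) + C(18,10)
     = 1 + 18 + 153 + 816 + 3060 + 8568 + 18564 + 31824 + 43758 + 48620 + 43758
     = 199140.

199140


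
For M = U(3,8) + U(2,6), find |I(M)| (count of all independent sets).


For a direct sum, |I(M1+M2)| = |I(M1)| * |I(M2)|.
|I(U(3,8))| = sum C(8,k) for k=0..3 = 93.
|I(U(2,6))| = sum C(6,k) for k=0..2 = 22.
Total = 93 * 22 = 2046.

2046


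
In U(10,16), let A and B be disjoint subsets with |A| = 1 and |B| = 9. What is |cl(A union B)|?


|A union B| = 1 + 9 = 10 (disjoint).
In U(10,16), cl(S) = S if |S| < 10, else cl(S) = E.
Since 10 >= 10, cl(A union B) = E.
|cl(A union B)| = 16.

16


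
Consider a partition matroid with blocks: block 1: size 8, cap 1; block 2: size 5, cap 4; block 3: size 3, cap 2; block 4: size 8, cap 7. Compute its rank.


Rank of a partition matroid = sum of min(|Si|, ci) for each block.
= min(8,1) + min(5,4) + min(3,2) + min(8,7)
= 1 + 4 + 2 + 7
= 14.

14


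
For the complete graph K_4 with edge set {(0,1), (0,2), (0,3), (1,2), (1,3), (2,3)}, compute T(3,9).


T(K_4; x,y) = x^3 + 3x^2 + 4xy + 2x + y^3 + 3y^2 + 2y.
Substituting x=3, y=9:
= 27 + 27 + 108 + 6 + 729 + 243 + 18
= 1158.

1158


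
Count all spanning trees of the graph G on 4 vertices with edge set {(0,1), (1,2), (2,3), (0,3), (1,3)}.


By Kirchhoff's matrix tree theorem, the number of spanning trees equals
the determinant of any cofactor of the Laplacian matrix L.
G has 4 vertices and 5 edges.
Computing the (3 x 3) cofactor determinant gives 8.

8


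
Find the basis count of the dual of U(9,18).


The dual of U(r,n) is U(n-r, n) = U(9,18).
Bases of U(9,18) are all (9)-element subsets.
|B(M*)| = C(18,9) = 18! / (9! * 9!) = 48620.

48620


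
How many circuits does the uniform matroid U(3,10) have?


In U(3,10), circuits are the (4)-element subsets.
Any set of 4 elements is dependent, and removing any one element gives
an independent set of size 3, so it is a minimal dependent set.
Number of circuits = (10 choose 4) = 210.

210


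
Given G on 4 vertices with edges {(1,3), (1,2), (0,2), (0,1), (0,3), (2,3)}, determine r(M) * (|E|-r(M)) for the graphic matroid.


r(M) = |V| - c = 4 - 1 = 3.
nullity = |E| - r(M) = 6 - 3 = 3.
Product = 3 * 3 = 9.

9


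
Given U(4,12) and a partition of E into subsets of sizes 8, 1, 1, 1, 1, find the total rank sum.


r(Ai) = min(|Ai|, 4) for each part.
Sum = min(8,4) + min(1,4) + min(1,4) + min(1,4) + min(1,4)
    = 4 + 1 + 1 + 1 + 1
    = 8.

8


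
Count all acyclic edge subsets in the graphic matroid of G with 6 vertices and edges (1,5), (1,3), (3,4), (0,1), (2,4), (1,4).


An independent set in a graphic matroid is an acyclic edge subset.
G has 6 vertices and 6 edges.
Enumerate all 2^6 = 64 subsets, checking for acyclicity.
Total independent sets = 56.

56


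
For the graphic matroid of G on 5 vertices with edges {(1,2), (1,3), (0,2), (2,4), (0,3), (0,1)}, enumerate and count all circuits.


A circuit in a graphic matroid = edge set of a simple cycle.
G has 5 vertices and 6 edges.
Enumerating all minimal edge subsets forming cycles...
Total circuits found: 3.

3


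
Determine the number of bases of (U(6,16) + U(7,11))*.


(M1+M2)* = M1* + M2*.
M1* = U(10,16), bases: C(16,10) = 8008.
M2* = U(4,11), bases: C(11,4) = 330.
|B(M*)| = 8008 * 330 = 2642640.

2642640


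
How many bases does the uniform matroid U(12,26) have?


Bases of U(12,26) are all 12-element subsets of the 26-element ground set.
Number of bases = C(26,12).
C(26,12) = 9657700.

9657700


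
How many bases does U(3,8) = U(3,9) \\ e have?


Deleting e from U(3,9) gives U(3,8) since n > r.
Bases of U(3,8) = C(8,3) = 8! / (3! * 5!) = 56.

56


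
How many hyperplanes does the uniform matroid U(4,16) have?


Hyperplanes of U(4,16) are flats of rank 3.
In a uniform matroid, these are exactly the (3)-element subsets.
Count = (16 choose 3) = 560.

560


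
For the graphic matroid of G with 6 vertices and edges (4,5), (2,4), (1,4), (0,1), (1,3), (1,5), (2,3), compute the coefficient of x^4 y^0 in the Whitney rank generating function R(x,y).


R(x,y) = sum over A in 2^E of x^(r(E)-r(A)) * y^(|A|-r(A)).
G has 6 vertices, 7 edges. r(E) = 5.
Enumerate all 2^7 = 128 subsets.
Count subsets with r(E)-r(A)=4 and |A|-r(A)=0: 7.

7


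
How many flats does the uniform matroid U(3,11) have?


Flats of U(3,11): every subset of size < 3 is a flat, plus E itself.
Count = (11 choose 0) + (11 choose 1) + (11 choose 2) + 1
     = 1 + 11 + 55 + 1
     = 68.

68


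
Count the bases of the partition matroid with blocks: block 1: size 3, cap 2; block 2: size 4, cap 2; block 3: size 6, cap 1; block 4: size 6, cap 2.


A basis picks exactly ci elements from block i.
Number of bases = product of C(|Si|, ci).
= C(3,2) * C(4,2) * C(6,1) * C(6,2)
= 3 * 6 * 6 * 15
= 1620.

1620


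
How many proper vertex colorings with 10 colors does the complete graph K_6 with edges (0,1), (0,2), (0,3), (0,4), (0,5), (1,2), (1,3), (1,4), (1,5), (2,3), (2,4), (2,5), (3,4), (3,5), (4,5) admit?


P(K_6, k) = k(k-1)(k-2)...(k-5).
P(10) = (10) * (9) * (8) * (7) * (6) * (5) = 151200.

151200


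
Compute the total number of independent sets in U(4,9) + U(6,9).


For a direct sum, |I(M1+M2)| = |I(M1)| * |I(M2)|.
|I(U(4,9))| = sum C(9,k) for k=0..4 = 256.
|I(U(6,9))| = sum C(9,k) for k=0..6 = 466.
Total = 256 * 466 = 119296.

119296


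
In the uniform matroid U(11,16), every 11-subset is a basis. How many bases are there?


Bases of U(11,16) are all 11-element subsets of the 16-element ground set.
Number of bases = C(16,11).
C(16,11) = 16! / (11! * 5!) = 4368.

4368


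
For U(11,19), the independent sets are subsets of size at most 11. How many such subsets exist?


Independent sets of U(11,19) are all subsets of size <= 11.
Count = C(19,0) + C(19,1) + C(19,2) + C(19,3) + C(19,4) + C(19,5) + C(19,6) + C(19,7) + C(19,8) + C(19,9) + C(19,10) + C(19,11)
     = 1 + 19 + 171 + 969 + 3876 + 11628 + 27132 + 50388 + 75582 + 92378 + 92378 + 75582
     = 430104.

430104


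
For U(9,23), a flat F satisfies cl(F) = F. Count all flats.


Flats of U(9,23): every subset of size < 9 is a flat, plus E itself.
Count = C(23,0) + C(23,1) + C(23,2) + C(23,3) + C(23,4) + C(23,5) + C(23,6) + C(23,7) + C(23,8) + 1
     = 1 + 23 + 253 + 1771 + 8855 + 33649 + 100947 + 245157 + 490314 + 1
     = 880971.

880971


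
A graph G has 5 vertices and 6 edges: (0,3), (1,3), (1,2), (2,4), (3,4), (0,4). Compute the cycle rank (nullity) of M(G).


Cycle rank (nullity) = |E| - r(M) = |E| - (|V| - c).
|E| = 6, |V| = 5, c = 1.
Nullity = 6 - (5 - 1) = 6 - 4 = 2.

2


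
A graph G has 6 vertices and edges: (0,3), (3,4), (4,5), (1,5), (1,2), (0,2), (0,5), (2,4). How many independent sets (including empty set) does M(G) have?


An independent set in a graphic matroid is an acyclic edge subset.
G has 6 vertices and 8 edges.
Enumerate all 2^8 = 256 subsets, checking for acyclicity.
Total independent sets = 194.

194


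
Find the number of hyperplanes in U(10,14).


Hyperplanes of U(10,14) are flats of rank 9.
In a uniform matroid, these are exactly the (9)-element subsets.
Count = C(14,9) = 14! / (9! * 5!) = 2002.

2002


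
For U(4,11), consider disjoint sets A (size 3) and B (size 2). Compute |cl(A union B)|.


|A union B| = 3 + 2 = 5 (disjoint).
In U(4,11), cl(S) = S if |S| < 4, else cl(S) = E.
Since 5 >= 4, cl(A union B) = E.
|cl(A union B)| = 11.

11


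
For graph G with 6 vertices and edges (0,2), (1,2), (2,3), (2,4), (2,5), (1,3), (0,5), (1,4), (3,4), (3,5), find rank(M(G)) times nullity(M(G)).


r(M) = |V| - c = 6 - 1 = 5.
nullity = |E| - r(M) = 10 - 5 = 5.
Product = 5 * 5 = 25.

25


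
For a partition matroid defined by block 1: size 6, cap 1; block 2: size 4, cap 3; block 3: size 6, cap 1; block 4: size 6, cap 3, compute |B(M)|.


A basis picks exactly ci elements from block i.
Number of bases = product of C(|Si|, ci).
= C(6,1) * C(4,3) * C(6,1) * C(6,3)
= 6 * 4 * 6 * 20
= 2880.

2880


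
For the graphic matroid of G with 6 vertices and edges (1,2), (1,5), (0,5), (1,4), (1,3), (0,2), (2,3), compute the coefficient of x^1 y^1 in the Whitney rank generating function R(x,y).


R(x,y) = sum over A in 2^E of x^(r(E)-r(A)) * y^(|A|-r(A)).
G has 6 vertices, 7 edges. r(E) = 5.
Enumerate all 2^7 = 128 subsets.
Count subsets with r(E)-r(A)=1 and |A|-r(A)=1: 10.

10


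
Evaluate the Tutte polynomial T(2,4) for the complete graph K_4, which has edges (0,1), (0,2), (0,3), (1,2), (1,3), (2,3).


T(K_4; x,y) = x^3 + 3x^2 + 4xy + 2x + y^3 + 3y^2 + 2y.
Substituting x=2, y=4:
= 8 + 12 + 32 + 4 + 64 + 48 + 8
= 176.

176
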